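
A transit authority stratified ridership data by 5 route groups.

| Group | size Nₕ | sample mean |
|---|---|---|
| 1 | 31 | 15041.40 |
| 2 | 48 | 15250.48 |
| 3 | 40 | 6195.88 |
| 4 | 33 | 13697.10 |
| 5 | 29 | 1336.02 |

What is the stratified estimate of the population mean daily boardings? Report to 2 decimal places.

N = 181; weights Wₕ = Nₕ/N = (0.1713, 0.2652, 0.2210, 0.1823, 0.1602).
x̄_st = Σ Wₕ·x̄ₕ = 0.1713·15041.40 + 0.2652·15250.48 + 0.2210·6195.88 + 0.1823·13697.10 + 0.1602·1336.02 ≈ 10701.0526...
→ 10701.05.

10701.05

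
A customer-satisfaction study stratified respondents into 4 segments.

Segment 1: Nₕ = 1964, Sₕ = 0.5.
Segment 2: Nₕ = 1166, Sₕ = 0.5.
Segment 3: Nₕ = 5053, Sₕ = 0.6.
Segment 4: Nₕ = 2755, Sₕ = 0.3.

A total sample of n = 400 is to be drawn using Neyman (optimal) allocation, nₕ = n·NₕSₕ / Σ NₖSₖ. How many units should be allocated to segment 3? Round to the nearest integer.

224

1: NₕSₕ = 1964·0.5 = 982
2: NₕSₕ = 1166·0.5 = 583
3: NₕSₕ = 5053·0.6 = 3031.8
4: NₕSₕ = 2755·0.3 = 826.5
Σ NₕSₕ = 5423.3.
n_3 = 400·3031.8/5423.3 = 223.613... → 224.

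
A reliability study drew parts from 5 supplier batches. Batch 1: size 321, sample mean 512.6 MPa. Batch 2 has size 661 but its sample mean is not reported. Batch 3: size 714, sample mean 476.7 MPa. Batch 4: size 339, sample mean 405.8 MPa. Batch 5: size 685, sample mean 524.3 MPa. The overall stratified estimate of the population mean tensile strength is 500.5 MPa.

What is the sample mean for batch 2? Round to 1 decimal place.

Σ Nₕx̄ₕ = N·μ, so 661·x̄_2 = 2720·500.5 − (321·512.6 + 714·476.7 + 339·405.8 + 685·524.3).
= 1361360 − 1001620.1 = 359739.9.
x̄_2 = 359739.9 / 661 = 544.236... → 544.2.

544.2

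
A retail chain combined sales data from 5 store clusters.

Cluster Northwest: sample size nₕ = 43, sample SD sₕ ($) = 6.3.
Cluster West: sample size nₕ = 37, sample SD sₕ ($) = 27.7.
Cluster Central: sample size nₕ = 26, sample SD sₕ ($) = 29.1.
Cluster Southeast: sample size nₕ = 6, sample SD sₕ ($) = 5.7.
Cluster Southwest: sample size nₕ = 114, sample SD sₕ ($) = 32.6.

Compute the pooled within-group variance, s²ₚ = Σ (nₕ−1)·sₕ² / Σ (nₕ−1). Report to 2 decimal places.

Degrees of freedom: 42 + 36 + 25 + 5 + 113 = 221.
Σ(nₕ−1)sₕ² = 42·39.69 + 36·767.29 + 25·846.81 + 5·32.49 + 113·1062.76 = 170714.
s²ₚ = 170714 / 221 = 772.4615... → 772.46.

772.46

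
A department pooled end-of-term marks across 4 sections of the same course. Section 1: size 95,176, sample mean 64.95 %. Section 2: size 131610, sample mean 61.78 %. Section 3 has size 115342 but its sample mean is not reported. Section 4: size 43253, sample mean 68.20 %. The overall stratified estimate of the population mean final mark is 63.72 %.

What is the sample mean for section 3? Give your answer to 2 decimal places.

63.24

N = 95176 + 131610 + 115342 + 43253 = 385381.
Overall total = μ·N = 63.72·385381 = 24556477.32.
Subtract the known strata: 95176·64.95 + 131610·61.78 + 43253·68.20 = 17262401.6.
Remaining total for section 3: 24556477.32 − 17262401.6 = 7294075.72.
Divide by its size: 7294075.72 / 115342 = 63.2387... → 63.24.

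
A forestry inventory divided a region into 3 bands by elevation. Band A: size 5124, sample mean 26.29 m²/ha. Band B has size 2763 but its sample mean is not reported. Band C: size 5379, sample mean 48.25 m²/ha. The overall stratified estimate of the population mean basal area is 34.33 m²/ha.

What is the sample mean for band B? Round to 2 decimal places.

22.14

N = 5124 + 2763 + 5379 = 13266.
Overall total = μ·N = 34.33·13266 = 455421.78.
Subtract the known strata: 5124·26.29 + 5379·48.25 = 394246.71.
Remaining total for band B: 455421.78 − 394246.71 = 61175.07.
Divide by its size: 61175.07 / 2763 = 22.1408... → 22.14.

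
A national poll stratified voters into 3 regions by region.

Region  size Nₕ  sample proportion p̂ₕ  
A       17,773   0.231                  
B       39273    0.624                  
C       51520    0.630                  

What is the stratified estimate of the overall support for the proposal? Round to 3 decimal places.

0.563

Wₕ = Nₕ/N with N = 108566: 0.1637, 0.3617, 0.4746.
p̂_st = 0.1637·0.231 + 0.3617·0.624 + 0.4746·0.630 ≈ 0.56251... → 0.563.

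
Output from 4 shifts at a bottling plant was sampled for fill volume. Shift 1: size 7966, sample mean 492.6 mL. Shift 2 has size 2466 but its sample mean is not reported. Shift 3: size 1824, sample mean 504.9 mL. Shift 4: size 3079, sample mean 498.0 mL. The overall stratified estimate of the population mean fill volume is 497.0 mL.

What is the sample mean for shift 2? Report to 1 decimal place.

N = 7966 + 2466 + 1824 + 3079 = 15335.
Overall total = μ·N = 497.0·15335 = 7621495.
Subtract the known strata: 7966·492.6 + 1824·504.9 + 3079·498.0 = 6378331.2.
Remaining total for shift 2: 7621495 − 6378331.2 = 1243163.8.
Divide by its size: 1243163.8 / 2466 = 504.122... → 504.1.

504.1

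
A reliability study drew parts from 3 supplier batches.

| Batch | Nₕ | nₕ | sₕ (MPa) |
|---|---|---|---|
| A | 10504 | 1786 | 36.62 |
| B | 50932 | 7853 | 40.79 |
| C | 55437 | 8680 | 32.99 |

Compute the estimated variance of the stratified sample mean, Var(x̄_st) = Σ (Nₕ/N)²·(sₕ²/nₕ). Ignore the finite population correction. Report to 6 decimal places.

0.074513

N = 116873. Term for each stratum: Wₕ²sₕ²/nₕ.
Var(x̄_st) = 0.006065076 + 0.040236935 + 0.028210836 = 0.074512848 → 0.074513.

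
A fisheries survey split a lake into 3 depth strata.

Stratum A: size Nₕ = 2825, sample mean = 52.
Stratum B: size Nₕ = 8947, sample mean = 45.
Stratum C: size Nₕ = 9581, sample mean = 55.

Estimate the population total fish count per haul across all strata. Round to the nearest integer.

1076470

A: 2825·52 = 146900
B: 8947·45 = 402615
C: 9581·55 = 526955
τ̂ = Σ Nₕx̄ₕ = 1076470.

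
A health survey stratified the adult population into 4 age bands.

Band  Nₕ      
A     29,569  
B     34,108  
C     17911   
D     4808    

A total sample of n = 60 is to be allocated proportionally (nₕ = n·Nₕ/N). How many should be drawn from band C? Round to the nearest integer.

Share of band C = 17911/86396 = 0.20731.
Allocate 60 × 0.20731 = 12.439... → 12.

12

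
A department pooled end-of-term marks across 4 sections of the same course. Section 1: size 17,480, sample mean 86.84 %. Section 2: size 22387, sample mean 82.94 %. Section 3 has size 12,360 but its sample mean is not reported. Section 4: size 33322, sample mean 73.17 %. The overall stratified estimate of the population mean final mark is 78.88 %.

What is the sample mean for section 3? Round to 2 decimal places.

75.66

Σ Nₕx̄ₕ = N·μ, so 12360·x̄_3 = 85549·78.88 − (17480·86.84 + 22387·82.94 + 33322·73.17).
= 6748105.12 − 5812911.72 = 935193.4.
x̄_3 = 935193.4 / 12360 = 75.6629... → 75.66.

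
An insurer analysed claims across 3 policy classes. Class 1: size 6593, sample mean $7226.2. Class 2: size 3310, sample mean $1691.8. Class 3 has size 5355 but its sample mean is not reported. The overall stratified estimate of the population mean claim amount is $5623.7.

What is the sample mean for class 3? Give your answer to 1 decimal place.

N = 6593 + 3310 + 5355 = 15258.
Overall total = μ·N = 5623.7·15258 = 85806414.6.
Subtract the known strata: 6593·7226.2 + 3310·1691.8 = 53242194.6.
Remaining total for class 3: 85806414.6 − 53242194.6 = 32564220.
Divide by its size: 32564220 / 5355 = 6081.087... → 6081.1.

6081.1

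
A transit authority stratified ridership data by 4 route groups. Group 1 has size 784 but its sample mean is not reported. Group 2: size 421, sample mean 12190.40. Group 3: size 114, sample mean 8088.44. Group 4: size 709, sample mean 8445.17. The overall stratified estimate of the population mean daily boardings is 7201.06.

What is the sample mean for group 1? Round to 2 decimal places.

3267.71

N = 784 + 421 + 114 + 709 = 2028.
Overall total = μ·N = 7201.06·2028 = 14603749.68.
Subtract the known strata: 421·12190.40 + 114·8088.44 + 709·8445.17 = 12041866.09.
Remaining total for group 1: 14603749.68 − 12041866.09 = 2561883.59.
Divide by its size: 2561883.59 / 784 = 3267.7087... → 3267.71.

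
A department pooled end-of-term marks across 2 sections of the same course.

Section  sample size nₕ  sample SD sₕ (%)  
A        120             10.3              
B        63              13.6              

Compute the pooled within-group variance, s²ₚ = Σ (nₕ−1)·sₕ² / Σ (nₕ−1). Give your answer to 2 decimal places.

133.11

Degrees of freedom: 119 + 62 = 181.
Σ(nₕ−1)sₕ² = 119·106.09 + 62·184.96 = 24092.23.
s²ₚ = 24092.23 / 181 = 133.1062... → 133.11.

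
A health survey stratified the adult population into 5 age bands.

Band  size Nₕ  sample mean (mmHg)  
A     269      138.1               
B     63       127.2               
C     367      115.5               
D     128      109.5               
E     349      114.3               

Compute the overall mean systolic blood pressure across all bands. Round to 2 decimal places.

120.29

N = 1176; weights Wₕ = Nₕ/N = (0.2287, 0.0536, 0.3121, 0.1088, 0.2968).
x̄_st = Σ Wₕ·x̄ₕ = 0.2287·138.1 + 0.0536·127.2 + 0.3121·115.5 + 0.1088·109.5 + 0.2968·114.3 ≈ 120.2872...
→ 120.29.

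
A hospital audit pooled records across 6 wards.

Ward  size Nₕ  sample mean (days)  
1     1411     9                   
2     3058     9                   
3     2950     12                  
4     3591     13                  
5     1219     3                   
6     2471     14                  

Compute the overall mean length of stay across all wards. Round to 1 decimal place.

N = 1411 + 3058 + 2950 + 3591 + 1219 + 2471 = 14700.
Overall mean = Σ (Nₕ/N)·x̄ₕ — weight by population share, not a simple average.
Σ Nₕx̄ₕ = 1411·9 + 3058·9 + 2950·12 + 3591·13 + 1219·3 + 2471·14 = 12699 + 27522 + 35400 + 46683 + 3657 + 34594 = 160555.
Divide by N: 160555 / 14700 = 10.922... → 10.9.

10.9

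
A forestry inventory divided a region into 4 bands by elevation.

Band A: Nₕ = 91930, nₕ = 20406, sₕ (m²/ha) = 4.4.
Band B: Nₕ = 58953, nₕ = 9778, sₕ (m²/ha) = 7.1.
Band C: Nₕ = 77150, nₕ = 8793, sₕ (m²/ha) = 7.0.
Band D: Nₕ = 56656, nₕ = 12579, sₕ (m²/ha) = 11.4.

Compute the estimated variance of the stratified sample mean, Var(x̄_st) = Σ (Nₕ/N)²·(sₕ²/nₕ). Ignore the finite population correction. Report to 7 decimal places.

N = 284689; Wₕ = Nₕ/N.
band A: (91930/284689)²·4.4²/20406 = 0.0000989283
band B: (58953/284689)²·7.1²/9778 = 0.0002210737
band C: (77150/284689)²·7.0²/8793 = 0.0004092508
band D: (56656/284689)²·11.4²/12579 = 0.0004091797
Sum = 0.0011384324 → 0.0011384.

0.0011384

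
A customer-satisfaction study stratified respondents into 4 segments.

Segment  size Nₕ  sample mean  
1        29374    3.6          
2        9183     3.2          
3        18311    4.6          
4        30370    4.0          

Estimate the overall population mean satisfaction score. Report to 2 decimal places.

3.91

N = 29374 + 9183 + 18311 + 30370 = 87238.
The stratified mean weights each stratum mean by its population share Nₕ/N.
Σ Nₕx̄ₕ = 29374·3.6 + 9183·3.2 + 18311·4.6 + 30370·4.0 = 105746.4 + 29385.6 + 84230.6 + 121480 = 340842.6.
Divide by N: 340842.6 / 87238 = 3.9070... → 3.91.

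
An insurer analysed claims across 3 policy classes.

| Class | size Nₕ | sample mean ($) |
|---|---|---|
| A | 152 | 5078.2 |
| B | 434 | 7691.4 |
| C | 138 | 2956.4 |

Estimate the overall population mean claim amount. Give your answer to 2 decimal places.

6240.24

N = 152 + 434 + 138 = 724.
Overall mean = Σ (Nₕ/N)·x̄ₕ — weight by population share, not a simple average.
Σ Nₕx̄ₕ = 152·5078.2 + 434·7691.4 + 138·2956.4 = 771886.4 + 3338067.6 + 407983.2 = 4517937.2.
Divide by N: 4517937.2 / 724 = 6240.2448... → 6240.24.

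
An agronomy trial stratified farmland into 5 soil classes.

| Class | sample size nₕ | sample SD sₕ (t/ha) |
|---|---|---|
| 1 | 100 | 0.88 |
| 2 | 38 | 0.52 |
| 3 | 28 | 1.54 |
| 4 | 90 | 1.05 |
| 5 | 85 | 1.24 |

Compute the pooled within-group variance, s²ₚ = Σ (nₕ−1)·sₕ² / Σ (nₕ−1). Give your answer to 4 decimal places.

1.1250

1: (100−1)·0.88² = 99·0.7744 = 76.6656
2: (38−1)·0.52² = 37·0.2704 = 10.0048
3: (28−1)·1.54² = 27·2.3716 = 64.0332
4: (90−1)·1.05² = 89·1.1025 = 98.1225
5: (85−1)·1.24² = 84·1.5376 = 129.1584
Numerator = 377.9845; denominator = Σ(nₕ−1) = 336.
s²ₚ = 377.9845/336 = 1.124954... → 1.1250.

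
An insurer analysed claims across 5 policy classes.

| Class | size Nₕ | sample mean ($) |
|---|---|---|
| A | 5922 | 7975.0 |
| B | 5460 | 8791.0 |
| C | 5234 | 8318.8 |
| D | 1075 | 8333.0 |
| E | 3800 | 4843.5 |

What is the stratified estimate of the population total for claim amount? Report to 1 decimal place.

Estimate total by summing Nₕ·x̄ₕ over strata.
5922·7975.0 + 5460·8791.0 + 5234·8318.8 + 1075·8333.0 + 3800·4843.5 = 47227950 + 47998860 + 43540599.2 + 8957975 + 18405300 = 166130684.2.

166130684.2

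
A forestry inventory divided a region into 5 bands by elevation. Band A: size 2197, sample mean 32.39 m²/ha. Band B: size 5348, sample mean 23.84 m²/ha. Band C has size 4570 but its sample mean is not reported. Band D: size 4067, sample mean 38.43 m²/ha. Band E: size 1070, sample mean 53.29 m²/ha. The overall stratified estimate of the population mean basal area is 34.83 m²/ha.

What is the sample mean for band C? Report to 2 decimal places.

Σ Nₕx̄ₕ = N·μ, so 4570·x̄_C = 17252·34.83 − (2197·32.39 + 5348·23.84 + 4067·38.43 + 1070·53.29).
= 600887.16 − 411972.26 = 188914.9.
x̄_C = 188914.9 / 4570 = 41.3381... → 41.34.

41.34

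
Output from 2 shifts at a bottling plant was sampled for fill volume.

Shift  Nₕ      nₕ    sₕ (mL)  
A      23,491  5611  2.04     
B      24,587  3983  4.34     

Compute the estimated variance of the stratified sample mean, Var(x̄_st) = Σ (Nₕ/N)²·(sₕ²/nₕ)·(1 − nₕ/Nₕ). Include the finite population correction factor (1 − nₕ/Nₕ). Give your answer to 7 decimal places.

N = 48078. Term for each stratum: Wₕ²sₕ²/nₕ·(1−nₕ/Nₕ).
Var(x̄_st) = 0.0001347710 + 0.0010364144 = 0.0011711854 → 0.0011712.

0.0011712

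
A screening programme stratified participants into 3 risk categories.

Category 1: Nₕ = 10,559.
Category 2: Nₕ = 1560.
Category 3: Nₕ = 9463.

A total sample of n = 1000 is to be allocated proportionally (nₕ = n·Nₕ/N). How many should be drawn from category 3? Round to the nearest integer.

Share of category 3 = 9463/21582 = 0.43847.
Allocate 1000 × 0.43847 = 438.467... → 438.

438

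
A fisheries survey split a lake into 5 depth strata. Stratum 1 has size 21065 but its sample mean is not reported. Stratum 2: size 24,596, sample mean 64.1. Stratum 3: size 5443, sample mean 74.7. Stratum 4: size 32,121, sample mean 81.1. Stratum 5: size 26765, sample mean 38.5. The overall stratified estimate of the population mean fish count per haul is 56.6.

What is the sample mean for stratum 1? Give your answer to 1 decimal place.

28.8

Σ Nₕx̄ₕ = N·μ, so 21065·x̄_1 = 109990·56.6 − (24596·64.1 + 5443·74.7 + 32121·81.1 + 26765·38.5).
= 6225434 − 5618661.3 = 606772.7.
x̄_1 = 606772.7 / 21065 = 28.805... → 28.8.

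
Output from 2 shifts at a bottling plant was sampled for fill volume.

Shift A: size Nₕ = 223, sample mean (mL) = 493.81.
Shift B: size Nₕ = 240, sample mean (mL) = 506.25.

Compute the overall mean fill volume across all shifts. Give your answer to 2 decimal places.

N = 463; weights Wₕ = Nₕ/N = (0.4816, 0.5184).
x̄_st = Σ Wₕ·x̄ₕ = 0.4816·493.81 + 0.5184·506.25 ≈ 500.2584...
→ 500.26.

500.26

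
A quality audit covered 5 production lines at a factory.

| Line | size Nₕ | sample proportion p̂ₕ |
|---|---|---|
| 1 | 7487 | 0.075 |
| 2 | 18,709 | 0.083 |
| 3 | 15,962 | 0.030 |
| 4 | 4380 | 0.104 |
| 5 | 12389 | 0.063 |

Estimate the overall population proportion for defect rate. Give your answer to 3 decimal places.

0.065

Wₕ = Nₕ/N with N = 58927: 0.1271, 0.3175, 0.2709, 0.0743, 0.2102.
p̂_st = 0.1271·0.075 + 0.3175·0.083 + 0.2709·0.030 + 0.0743·0.104 + 0.2102·0.063 ≈ 0.06498... → 0.065.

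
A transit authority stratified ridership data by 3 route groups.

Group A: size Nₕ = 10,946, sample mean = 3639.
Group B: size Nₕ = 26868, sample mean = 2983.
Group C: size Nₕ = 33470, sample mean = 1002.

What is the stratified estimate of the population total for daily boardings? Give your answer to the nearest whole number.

153516678

Population total = Σ Nₕ·x̄ₕ (each stratum's size times its mean).
10946·3639 + 26868·2983 + 33470·1002 = 39832494 + 80147244 + 33536940 = 153516678.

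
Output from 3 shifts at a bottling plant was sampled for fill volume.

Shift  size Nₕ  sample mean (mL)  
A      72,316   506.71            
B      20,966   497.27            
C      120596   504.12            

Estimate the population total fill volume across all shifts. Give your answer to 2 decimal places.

107863858.70

A: 72316·506.71 = 36643240.36
B: 20966·497.27 = 10425762.82
C: 120596·504.12 = 60794855.52
τ̂ = Σ Nₕx̄ₕ = 107863858.70.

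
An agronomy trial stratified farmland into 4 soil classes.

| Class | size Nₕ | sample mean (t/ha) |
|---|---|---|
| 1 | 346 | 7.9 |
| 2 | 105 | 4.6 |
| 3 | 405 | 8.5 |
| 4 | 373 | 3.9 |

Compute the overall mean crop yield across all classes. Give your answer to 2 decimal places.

N = 346 + 105 + 405 + 373 = 1229.
Overall mean = Σ (Nₕ/N)·x̄ₕ — weight by population share, not a simple average.
Σ Nₕx̄ₕ = 346·7.9 + 105·4.6 + 405·8.5 + 373·3.9 = 2733.4 + 483 + 3442.5 + 1454.7 = 8113.6.
Divide by N: 8113.6 / 1229 = 6.6018... → 6.60.

6.60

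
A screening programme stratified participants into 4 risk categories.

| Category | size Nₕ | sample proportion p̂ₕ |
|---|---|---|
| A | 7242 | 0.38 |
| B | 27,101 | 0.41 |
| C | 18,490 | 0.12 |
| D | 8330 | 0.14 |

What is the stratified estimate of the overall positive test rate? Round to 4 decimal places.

Wₕ = Nₕ/N with N = 61163: 0.1184, 0.4431, 0.3023, 0.1362.
p̂_st = 0.1184·0.38 + 0.4431·0.41 + 0.3023·0.12 + 0.1362·0.14 ≈ 0.282007... → 0.2820.

0.2820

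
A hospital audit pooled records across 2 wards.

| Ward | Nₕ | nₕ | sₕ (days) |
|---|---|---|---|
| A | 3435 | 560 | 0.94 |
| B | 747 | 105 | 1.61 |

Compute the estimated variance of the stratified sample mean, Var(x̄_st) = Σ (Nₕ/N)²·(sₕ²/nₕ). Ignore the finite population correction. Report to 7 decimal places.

0.0018522

N = 4182. Term for each stratum: Wₕ²sₕ²/nₕ.
Var(x̄_st) = 0.0010645182 + 0.0007876542 = 0.0018521724 → 0.0018522.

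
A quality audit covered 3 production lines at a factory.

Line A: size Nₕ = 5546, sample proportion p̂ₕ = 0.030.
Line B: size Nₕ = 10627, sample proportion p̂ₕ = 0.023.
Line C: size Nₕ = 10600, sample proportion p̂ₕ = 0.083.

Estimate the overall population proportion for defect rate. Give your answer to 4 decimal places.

0.0482

Wₕ = Nₕ/N with N = 26773: 0.2071, 0.3969, 0.3959.
p̂_st = 0.2071·0.030 + 0.3969·0.023 + 0.3959·0.083 ≈ 0.048205... → 0.0482.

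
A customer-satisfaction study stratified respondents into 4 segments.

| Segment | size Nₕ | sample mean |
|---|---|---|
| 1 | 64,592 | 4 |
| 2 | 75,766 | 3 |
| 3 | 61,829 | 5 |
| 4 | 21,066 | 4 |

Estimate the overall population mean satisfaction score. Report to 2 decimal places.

N = 223253; weights Wₕ = Nₕ/N = (0.2893, 0.3394, 0.2769, 0.0944).
x̄_st = Σ Wₕ·x̄ₕ = 0.2893·4 + 0.3394·3 + 0.2769·5 + 0.0944·4 ≈ 3.9376...
→ 3.94.

3.94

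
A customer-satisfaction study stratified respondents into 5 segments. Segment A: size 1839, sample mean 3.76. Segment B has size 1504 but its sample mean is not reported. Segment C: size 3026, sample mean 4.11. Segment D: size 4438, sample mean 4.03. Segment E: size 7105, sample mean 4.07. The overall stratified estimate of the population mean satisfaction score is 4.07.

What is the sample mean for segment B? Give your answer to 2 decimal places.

N = 1839 + 1504 + 3026 + 4438 + 7105 = 17912.
Overall total = μ·N = 4.07·17912 = 72901.84.
Subtract the known strata: 1839·3.76 + 3026·4.11 + 4438·4.03 + 7105·4.07 = 66153.99.
Remaining total for segment B: 72901.84 − 66153.99 = 6747.85.
Divide by its size: 6747.85 / 1504 = 4.4866... → 4.49.

4.49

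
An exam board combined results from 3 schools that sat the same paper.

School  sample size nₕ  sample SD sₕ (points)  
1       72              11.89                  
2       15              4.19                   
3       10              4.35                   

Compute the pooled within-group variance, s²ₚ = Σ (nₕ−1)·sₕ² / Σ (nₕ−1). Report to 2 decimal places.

111.21

Degrees of freedom: 71 + 14 + 9 = 94.
Σ(nₕ−1)sₕ² = 71·141.3721 + 14·17.5561 + 9·18.9225 = 10453.507.
s²ₚ = 10453.507 / 94 = 111.2075... → 111.21.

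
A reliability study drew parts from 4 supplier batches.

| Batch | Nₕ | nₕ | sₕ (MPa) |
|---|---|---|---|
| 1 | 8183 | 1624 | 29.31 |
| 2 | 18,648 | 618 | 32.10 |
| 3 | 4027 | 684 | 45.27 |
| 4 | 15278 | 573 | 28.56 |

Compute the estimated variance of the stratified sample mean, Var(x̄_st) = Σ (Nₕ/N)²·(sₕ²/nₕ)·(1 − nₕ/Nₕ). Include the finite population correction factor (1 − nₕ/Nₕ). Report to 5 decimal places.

0.44591

N = 46136. Term for each stratum: Wₕ²sₕ²/nₕ·(1−nₕ/Nₕ).
Var(x̄_st) = 0.01333877 + 0.26337206 + 0.01894973 + 0.15024964 = 0.44591020 → 0.44591.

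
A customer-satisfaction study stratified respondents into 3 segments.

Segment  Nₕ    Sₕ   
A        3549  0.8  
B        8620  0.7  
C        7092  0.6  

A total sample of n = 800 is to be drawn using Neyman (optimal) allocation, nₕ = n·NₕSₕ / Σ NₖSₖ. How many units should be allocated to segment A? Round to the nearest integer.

Σ NₕSₕ = 3549·0.8 + 8620·0.7 + 7092·0.6 = 13128.4.
Share for A: 2839.2/13128.4 = 0.21626.
n_A = 800 × 0.21626 = 173.011... → 173.

173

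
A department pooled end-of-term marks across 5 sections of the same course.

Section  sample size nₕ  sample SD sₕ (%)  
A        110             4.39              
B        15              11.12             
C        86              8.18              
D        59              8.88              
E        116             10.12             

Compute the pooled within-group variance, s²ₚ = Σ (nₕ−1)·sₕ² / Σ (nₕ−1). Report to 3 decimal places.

A: (110−1)·4.39² = 109·19.2721 = 2100.6589
B: (15−1)·11.12² = 14·123.6544 = 1731.1616
C: (86−1)·8.18² = 85·66.9124 = 5687.554
D: (59−1)·8.88² = 58·78.8544 = 4573.5552
E: (116−1)·10.12² = 115·102.4144 = 11777.656
Numerator = 25870.5857; denominator = Σ(nₕ−1) = 381.
s²ₚ = 25870.5857/381 = 67.90180... → 67.902.

67.902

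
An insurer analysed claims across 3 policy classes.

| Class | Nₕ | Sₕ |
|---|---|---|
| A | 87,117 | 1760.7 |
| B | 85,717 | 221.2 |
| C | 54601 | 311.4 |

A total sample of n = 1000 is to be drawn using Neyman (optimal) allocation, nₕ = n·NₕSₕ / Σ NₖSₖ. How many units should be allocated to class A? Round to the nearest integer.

810

A: NₕSₕ = 87117·1760.7 = 153386901.9
B: NₕSₕ = 85717·221.2 = 18960600.4
C: NₕSₕ = 54601·311.4 = 17002751.4
Σ NₕSₕ = 189350253.7.
n_A = 1000·153386901.9/189350253.7 = 810.070... → 810.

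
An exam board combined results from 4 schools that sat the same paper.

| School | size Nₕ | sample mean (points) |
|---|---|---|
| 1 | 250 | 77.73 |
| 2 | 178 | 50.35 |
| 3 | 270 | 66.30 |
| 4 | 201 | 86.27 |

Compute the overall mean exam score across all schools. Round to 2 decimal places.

x̄_st = (Σ Nₕx̄ₕ) / (Σ Nₕ) = (250·77.73 + 178·50.35 + 270·66.30 + 201·86.27) / 899
= 63636.07 / 899 = 70.7854... → 70.79.

70.79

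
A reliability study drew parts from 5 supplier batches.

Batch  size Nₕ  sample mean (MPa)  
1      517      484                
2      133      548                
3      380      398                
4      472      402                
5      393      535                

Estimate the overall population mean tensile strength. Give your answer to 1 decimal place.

461.4

x̄_st = (Σ Nₕx̄ₕ) / (Σ Nₕ) = (517·484 + 133·548 + 380·398 + 472·402 + 393·535) / 1895
= 874351 / 1895 = 461.399... → 461.4.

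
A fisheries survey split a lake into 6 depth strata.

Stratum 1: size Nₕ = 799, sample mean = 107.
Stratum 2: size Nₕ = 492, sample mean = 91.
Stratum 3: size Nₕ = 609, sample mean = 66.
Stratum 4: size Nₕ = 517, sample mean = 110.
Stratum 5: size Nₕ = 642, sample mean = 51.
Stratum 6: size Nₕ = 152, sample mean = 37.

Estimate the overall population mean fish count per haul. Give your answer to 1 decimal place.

N = 3211; weights Wₕ = Nₕ/N = (0.2488, 0.1532, 0.1897, 0.1610, 0.1999, 0.0473).
x̄_st = Σ Wₕ·x̄ₕ = 0.2488·107 + 0.1532·91 + 0.1897·66 + 0.1610·110 + 0.1999·51 + 0.0473·37 ≈ 82.745...
→ 82.7.

82.7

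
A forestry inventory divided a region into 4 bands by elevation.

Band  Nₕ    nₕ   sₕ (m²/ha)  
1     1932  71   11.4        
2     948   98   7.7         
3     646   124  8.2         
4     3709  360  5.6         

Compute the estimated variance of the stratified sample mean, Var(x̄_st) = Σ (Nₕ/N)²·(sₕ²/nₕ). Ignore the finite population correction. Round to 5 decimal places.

N = 7235; Wₕ = Nₕ/N.
band 1: (1932/7235)²·11.4²/71 = 0.13052344
band 2: (948/7235)²·7.7²/98 = 0.01038712
band 3: (646/7235)²·8.2²/124 = 0.00432309
band 4: (3709/7235)²·5.6²/360 = 0.02289339
Sum = 0.16812704 → 0.16813.

0.16813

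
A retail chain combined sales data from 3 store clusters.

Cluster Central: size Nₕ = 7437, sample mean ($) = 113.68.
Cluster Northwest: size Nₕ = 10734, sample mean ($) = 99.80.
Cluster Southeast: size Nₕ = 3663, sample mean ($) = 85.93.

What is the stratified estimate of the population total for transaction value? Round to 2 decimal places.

2231452.95

Central: 7437·113.68 = 845438.16
Northwest: 10734·99.80 = 1071253.2
Southeast: 3663·85.93 = 314761.59
τ̂ = Σ Nₕx̄ₕ = 2231452.95.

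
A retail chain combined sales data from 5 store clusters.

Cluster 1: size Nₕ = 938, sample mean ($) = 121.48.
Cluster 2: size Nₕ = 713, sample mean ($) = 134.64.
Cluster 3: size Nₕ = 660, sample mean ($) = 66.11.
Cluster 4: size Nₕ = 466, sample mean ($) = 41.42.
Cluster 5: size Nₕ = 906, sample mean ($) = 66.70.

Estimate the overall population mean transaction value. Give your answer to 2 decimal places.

90.50

x̄_st = (Σ Nₕx̄ₕ) / (Σ Nₕ) = (938·121.48 + 713·134.64 + 660·66.11 + 466·41.42 + 906·66.70) / 3683
= 333311.08 / 3683 = 90.4999... → 90.50.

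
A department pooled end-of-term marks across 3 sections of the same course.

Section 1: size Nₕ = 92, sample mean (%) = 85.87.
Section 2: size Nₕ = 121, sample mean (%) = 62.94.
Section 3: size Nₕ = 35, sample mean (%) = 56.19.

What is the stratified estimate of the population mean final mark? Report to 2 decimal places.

N = 92 + 121 + 35 = 248.
Overall mean = Σ (Nₕ/N)·x̄ₕ — weight by population share, not a simple average.
Σ Nₕx̄ₕ = 92·85.87 + 121·62.94 + 35·56.19 = 7900.04 + 7615.74 + 1966.65 = 17482.43.
Divide by N: 17482.43 / 248 = 70.4937... → 70.49.

70.49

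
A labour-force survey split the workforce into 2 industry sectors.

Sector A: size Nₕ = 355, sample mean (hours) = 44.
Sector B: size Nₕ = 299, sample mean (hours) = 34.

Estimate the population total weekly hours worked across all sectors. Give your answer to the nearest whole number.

A: 355·44 = 15620
B: 299·34 = 10166
τ̂ = Σ Nₕx̄ₕ = 25786.

25786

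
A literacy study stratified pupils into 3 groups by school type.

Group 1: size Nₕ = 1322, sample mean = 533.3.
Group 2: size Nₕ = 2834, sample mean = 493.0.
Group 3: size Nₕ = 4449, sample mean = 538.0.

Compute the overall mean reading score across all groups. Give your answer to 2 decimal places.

522.46

N = 8605; weights Wₕ = Nₕ/N = (0.1536, 0.3293, 0.5170).
x̄_st = Σ Wₕ·x̄ₕ = 0.1536·533.3 + 0.3293·493.0 + 0.5170·538.0 ≈ 522.4575...
→ 522.46.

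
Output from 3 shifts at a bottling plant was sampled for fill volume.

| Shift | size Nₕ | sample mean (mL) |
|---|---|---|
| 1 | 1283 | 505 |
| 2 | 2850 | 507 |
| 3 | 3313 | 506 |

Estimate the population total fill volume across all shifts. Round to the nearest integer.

3769243

1: 1283·505 = 647915
2: 2850·507 = 1444950
3: 3313·506 = 1676378
τ̂ = Σ Nₕx̄ₕ = 3769243.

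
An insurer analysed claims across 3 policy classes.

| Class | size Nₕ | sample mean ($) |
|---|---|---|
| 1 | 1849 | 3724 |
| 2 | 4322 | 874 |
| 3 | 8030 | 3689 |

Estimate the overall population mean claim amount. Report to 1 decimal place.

x̄_st = (Σ Nₕx̄ₕ) / (Σ Nₕ) = (1849·3724 + 4322·874 + 8030·3689) / 14201
= 40285774 / 14201 = 2836.827... → 2836.8.

2836.8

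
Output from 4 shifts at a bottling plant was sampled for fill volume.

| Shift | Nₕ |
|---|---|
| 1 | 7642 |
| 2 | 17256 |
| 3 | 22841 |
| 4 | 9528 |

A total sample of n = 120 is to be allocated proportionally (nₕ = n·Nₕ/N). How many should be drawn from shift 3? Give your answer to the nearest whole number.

48

N = 7642 + 17256 + 22841 + 9528 = 57267.
n_3 = 120·22841/57267 = 47.862... → 48.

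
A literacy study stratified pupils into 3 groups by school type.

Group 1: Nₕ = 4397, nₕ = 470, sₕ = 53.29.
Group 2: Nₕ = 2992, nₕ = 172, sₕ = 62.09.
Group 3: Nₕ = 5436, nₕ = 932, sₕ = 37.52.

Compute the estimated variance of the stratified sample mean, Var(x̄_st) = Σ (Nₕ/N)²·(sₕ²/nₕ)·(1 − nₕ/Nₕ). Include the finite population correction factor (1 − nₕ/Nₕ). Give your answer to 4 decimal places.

2.0089

N = 12825; Wₕ = Nₕ/N.
group 1: (4397/12825)²·53.29²/470·(1 − 470/4397) = 0.6343022
group 2: (2992/12825)²·62.09²/172·(1 − 172/2992) = 1.1497696
group 3: (5436/12825)²·37.52²/932·(1 − 932/5436) = 0.2248396
Sum = 2.0089114 → 2.0089.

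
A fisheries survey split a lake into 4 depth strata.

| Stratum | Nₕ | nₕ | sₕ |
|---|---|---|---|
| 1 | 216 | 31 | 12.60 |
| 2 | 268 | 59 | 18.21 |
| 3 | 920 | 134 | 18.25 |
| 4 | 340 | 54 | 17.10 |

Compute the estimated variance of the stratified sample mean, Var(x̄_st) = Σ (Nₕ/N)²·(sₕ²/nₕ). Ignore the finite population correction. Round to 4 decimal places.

N = 1744; Wₕ = Nₕ/N.
stratum 1: (216/1744)²·12.60²/31 = 0.0785586
stratum 2: (268/1744)²·18.21²/59 = 0.1327225
stratum 3: (920/1744)²·18.25²/134 = 0.6916775
stratum 4: (340/1744)²·17.10²/54 = 0.2058085
Sum = 1.1087671 → 1.1088.

1.1088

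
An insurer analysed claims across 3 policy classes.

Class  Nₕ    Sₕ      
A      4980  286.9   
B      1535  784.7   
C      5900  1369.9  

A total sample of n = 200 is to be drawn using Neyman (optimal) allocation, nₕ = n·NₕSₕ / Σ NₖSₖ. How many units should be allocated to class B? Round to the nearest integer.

Σ NₕSₕ = 4980·286.9 + 1535·784.7 + 5900·1369.9 = 10715686.5.
Share for B: 1204514.5/10715686.5 = 0.11241.
n_B = 200 × 0.11241 = 22.481... → 22.

22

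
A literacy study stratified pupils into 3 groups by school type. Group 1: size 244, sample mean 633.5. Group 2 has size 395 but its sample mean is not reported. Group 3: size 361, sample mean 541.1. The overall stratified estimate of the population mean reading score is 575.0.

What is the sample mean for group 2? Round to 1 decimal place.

Σ Nₕx̄ₕ = N·μ, so 395·x̄_2 = 1000·575.0 − (244·633.5 + 361·541.1).
= 575000 − 349911.1 = 225088.9.
x̄_2 = 225088.9 / 395 = 569.845... → 569.8.

569.8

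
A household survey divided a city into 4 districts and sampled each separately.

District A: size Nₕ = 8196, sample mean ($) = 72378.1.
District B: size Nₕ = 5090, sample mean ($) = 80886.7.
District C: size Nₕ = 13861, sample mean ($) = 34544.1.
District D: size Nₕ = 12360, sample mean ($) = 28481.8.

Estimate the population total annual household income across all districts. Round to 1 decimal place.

1835775028.7

A: 8196·72378.1 = 593210907.6
B: 5090·80886.7 = 411713303
C: 13861·34544.1 = 478815770.1
D: 12360·28481.8 = 352035048
τ̂ = Σ Nₕx̄ₕ = 1835775028.7.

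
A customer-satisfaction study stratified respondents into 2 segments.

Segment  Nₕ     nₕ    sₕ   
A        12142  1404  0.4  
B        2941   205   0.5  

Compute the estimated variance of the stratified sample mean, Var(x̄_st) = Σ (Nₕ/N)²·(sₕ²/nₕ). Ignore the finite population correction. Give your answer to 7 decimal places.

0.0001202

N = 15083. Term for each stratum: Wₕ²sₕ²/nₕ.
Var(x̄_st) = 0.0000738513 + 0.0000463661 = 0.0001202174 → 0.0001202.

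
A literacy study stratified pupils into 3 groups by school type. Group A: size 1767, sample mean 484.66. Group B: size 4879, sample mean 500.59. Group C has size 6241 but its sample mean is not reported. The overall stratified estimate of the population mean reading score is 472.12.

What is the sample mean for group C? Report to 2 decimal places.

446.31

N = 1767 + 4879 + 6241 = 12887.
Overall total = μ·N = 472.12·12887 = 6084210.44.
Subtract the known strata: 1767·484.66 + 4879·500.59 = 3298772.83.
Remaining total for group C: 6084210.44 − 3298772.83 = 2785437.61.
Divide by its size: 2785437.61 / 6241 = 446.3127... → 446.31.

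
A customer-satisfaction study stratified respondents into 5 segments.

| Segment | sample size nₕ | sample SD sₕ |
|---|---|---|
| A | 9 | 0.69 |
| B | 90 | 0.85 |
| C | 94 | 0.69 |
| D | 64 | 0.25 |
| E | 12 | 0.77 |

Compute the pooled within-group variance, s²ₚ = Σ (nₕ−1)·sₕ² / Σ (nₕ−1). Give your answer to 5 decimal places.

0.46533

A: (9−1)·0.69² = 8·0.4761 = 3.8088
B: (90−1)·0.85² = 89·0.7225 = 64.3025
C: (94−1)·0.69² = 93·0.4761 = 44.2773
D: (64−1)·0.25² = 63·0.0625 = 3.9375
E: (12−1)·0.77² = 11·0.5929 = 6.5219
Numerator = 122.848; denominator = Σ(nₕ−1) = 264.
s²ₚ = 122.848/264 = 0.4653333... → 0.46533.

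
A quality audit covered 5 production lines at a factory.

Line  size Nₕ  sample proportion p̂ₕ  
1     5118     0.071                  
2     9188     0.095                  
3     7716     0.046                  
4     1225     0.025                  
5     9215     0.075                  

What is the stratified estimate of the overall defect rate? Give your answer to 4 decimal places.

N = 5118 + 9188 + 7716 + 1225 + 9215 = 32462.
Overall proportion = Σ (Nₕ/N)·p̂ₕ.
Σ Nₕp̂ₕ = 363.378 + 872.86 + 354.936 + 30.625 + 691.125 = 2312.924.
2312.924 / 32462 = 0.071250... → 0.0713.

0.0713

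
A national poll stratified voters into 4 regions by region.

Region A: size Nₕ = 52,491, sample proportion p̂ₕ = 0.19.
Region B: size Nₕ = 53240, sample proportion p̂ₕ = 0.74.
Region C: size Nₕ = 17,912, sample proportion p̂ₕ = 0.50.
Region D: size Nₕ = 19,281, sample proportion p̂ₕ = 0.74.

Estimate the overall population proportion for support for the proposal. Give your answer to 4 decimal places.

0.5079

Wₕ = Nₕ/N with N = 142924: 0.3673, 0.3725, 0.1253, 0.1349.
p̂_st = 0.3673·0.19 + 0.3725·0.74 + 0.1253·0.50 + 0.1349·0.74 ≈ 0.507926... → 0.5079.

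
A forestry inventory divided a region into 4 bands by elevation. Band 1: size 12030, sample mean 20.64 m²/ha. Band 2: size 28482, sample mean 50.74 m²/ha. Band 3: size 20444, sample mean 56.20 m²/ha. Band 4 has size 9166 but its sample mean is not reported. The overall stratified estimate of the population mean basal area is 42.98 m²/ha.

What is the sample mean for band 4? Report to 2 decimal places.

N = 12030 + 28482 + 20444 + 9166 = 70122.
Overall total = μ·N = 42.98·70122 = 3013843.56.
Subtract the known strata: 12030·20.64 + 28482·50.74 + 20444·56.20 = 2842428.68.
Remaining total for band 4: 3013843.56 − 2842428.68 = 171414.88.
Divide by its size: 171414.88 / 9166 = 18.7012... → 18.70.

18.70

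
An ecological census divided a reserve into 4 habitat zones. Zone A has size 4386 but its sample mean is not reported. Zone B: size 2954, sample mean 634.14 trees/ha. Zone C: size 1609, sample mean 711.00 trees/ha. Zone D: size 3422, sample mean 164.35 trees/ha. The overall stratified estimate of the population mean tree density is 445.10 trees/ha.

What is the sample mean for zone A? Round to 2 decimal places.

Σ Nₕx̄ₕ = N·μ, so 4386·x̄_A = 12371·445.10 − (2954·634.14 + 1609·711.00 + 3422·164.35).
= 5506332.1 − 3579654.26 = 1926677.84.
x̄_A = 1926677.84 / 4386 = 439.2790... → 439.28.

439.28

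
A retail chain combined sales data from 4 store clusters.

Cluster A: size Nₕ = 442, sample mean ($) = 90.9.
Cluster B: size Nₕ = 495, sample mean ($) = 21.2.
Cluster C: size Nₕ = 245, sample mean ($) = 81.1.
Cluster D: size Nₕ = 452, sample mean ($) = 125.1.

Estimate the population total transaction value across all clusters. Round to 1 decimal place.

A: 442·90.9 = 40177.8
B: 495·21.2 = 10494
C: 245·81.1 = 19869.5
D: 452·125.1 = 56545.2
τ̂ = Σ Nₕx̄ₕ = 127086.5.

127086.5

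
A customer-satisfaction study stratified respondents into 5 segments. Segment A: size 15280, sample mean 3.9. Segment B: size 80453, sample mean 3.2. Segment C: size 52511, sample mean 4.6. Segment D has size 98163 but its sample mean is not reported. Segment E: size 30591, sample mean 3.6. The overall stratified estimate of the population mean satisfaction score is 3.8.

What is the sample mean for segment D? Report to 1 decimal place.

Σ Nₕx̄ₕ = N·μ, so 98163·x̄_D = 276998·3.8 − (15280·3.9 + 80453·3.2 + 52511·4.6 + 30591·3.6).
= 1052592.4 − 668719.8 = 383872.6.
x̄_D = 383872.6 / 98163 = 3.911... → 3.9.

3.9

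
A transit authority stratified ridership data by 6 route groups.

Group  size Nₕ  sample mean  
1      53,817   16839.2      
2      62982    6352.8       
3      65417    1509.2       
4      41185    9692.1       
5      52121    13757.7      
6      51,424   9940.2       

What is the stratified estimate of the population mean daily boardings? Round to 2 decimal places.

N = 53817 + 62982 + 65417 + 41185 + 52121 + 51424 = 326946.
Weight each subgroup mean by Nₕ/N and sum.
Σ Nₕx̄ₕ = 53817·16839.2 + 62982·6352.8 + 65417·1509.2 + 41185·9692.1 + 52121·13757.7 + 51424·9940.2 = 906235226.4 + 400112049.6 + 98727336.4 + 399169138.5 + 717065081.7 + 511164844.8 = 3032473677.4.
Divide by N: 3032473677.4 / 326946 = 9275.1515... → 9275.15.

9275.15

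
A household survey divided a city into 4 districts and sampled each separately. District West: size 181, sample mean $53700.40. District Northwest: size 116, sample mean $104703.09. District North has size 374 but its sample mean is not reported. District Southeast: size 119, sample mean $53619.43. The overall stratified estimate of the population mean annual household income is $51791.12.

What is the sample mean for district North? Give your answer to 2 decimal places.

N = 181 + 116 + 374 + 119 = 790.
Overall total = μ·N = 51791.12·790 = 40914984.8.
Subtract the known strata: 181·53700.40 + 116·104703.09 + 119·53619.43 = 28246043.01.
Remaining total for district North: 40914984.8 − 28246043.01 = 12668941.79.
Divide by its size: 12668941.79 / 374 = 33874.1759... → 33874.18.

33874.18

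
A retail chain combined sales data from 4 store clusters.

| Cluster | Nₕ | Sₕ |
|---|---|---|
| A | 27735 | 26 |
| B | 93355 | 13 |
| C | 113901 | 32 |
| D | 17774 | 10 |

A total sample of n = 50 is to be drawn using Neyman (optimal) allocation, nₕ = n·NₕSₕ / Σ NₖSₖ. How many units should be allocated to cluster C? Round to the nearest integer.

32

Σ NₕSₕ = 27735·26 + 93355·13 + 113901·32 + 17774·10 = 5757297.
Share for C: 3644832/5757297 = 0.63308.
n_C = 50 × 0.63308 = 31.654... → 32.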